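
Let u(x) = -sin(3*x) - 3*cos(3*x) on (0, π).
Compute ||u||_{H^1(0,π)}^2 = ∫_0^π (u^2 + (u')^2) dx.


||u||_{H^1(0,π)}^2 = 50*π

u'(x) = 9*sin(3*x) - 3*cos(3*x).
Expand u² and (u')² and integrate term by term on (0, π), using: for integers n ≥ 1, ∫_0^π sin²(nx) dx = ∫_0^π cos²(nx) dx = π/2; for n ≠ n', ∫_0^π sin(nx)sin(n'x) dx = ∫_0^π cos(nx)cos(n'x) dx = 0; and by product-to-sum, ∫_0^π sin(nx)cos(n'x) dx = ½∫_0^π [sin((n+n')x) + sin((n−n')x)] dx, which is 0 when n+n' is even and 2n/(n²−n'²) when n+n' is odd (it need not vanish on (0, π)).
  u² squared terms: (-1)²·∫sin(3x)² dx = 1·π/2 = π/2;  (-3)²·∫cos(3x)² dx = 9·π/2 = 9*π/2.
  u² cross terms: 2·(-1)·(-3)·∫sin(3x)·cos(3x) dx = 6·(0) = 0.
  So ∫_0^π u² dx = π/2 + 9*π/2 + 0 = 5*π.
  (u')² squared terms: (-3)²·∫cos(3x)² dx = 9·π/2 = 9*π/2;  (9)²·∫sin(3x)² dx = 81·π/2 = 81*π/2.
  (u')² cross terms: 2·(-3)·(9)·∫cos(3x)·sin(3x) dx = -54·(0) = 0.
  So ∫_0^π (u')² dx = 9*π/2 + 81*π/2 + 0 = 45*π.
||u||_{H^1}^2 = (5*π) + (45*π) = 50*π.


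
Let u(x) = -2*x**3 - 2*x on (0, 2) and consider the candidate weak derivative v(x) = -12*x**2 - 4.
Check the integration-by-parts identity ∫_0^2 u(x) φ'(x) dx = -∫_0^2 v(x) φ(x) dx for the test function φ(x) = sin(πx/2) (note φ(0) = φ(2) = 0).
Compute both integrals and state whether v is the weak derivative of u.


LHS = -192/π^3 + 56/π, RHS = -384/π^3 + 112/π. No, v is not the weak derivative of u.

u(x) = -2*x**3 - 2*x, classical derivative u'(x) = -6*x**2 - 2.
φ(x) = sin(πx/2), so φ'(x) = π*cos(π*x/2)/2.
Note φ(0) = φ(2) = 0, so the boundary term u·φ vanishes.
LHS = ∫_0^2 u(x) φ'(x) dx = ∫_0^2 (-π*x^3*cos(π*x/2) - π*x*cos(π*x/2)) dx. Term by term:
  ∫_0^2 -π*x*cos(π*x/2) dx = 8/π;  ∫_0^2 -π*x^3*cos(π*x/2) dx = -192/π^3 + 48/π.
Sum: 8/π + -192/π^3 + 48/π = -192/π^3 + 56/π.
So LHS = -192/π^3 + 56/π.
∫_0^2 v(x) φ(x) dx = ∫_0^2 (-12*x^2*sin(π*x/2) - 4*sin(π*x/2)) dx. Term by term:
  ∫_0^2 -4*sin(π*x/2) dx = -16/π;  ∫_0^2 -12*x^2*sin(π*x/2) dx = -96/π + 384/π^3.
Sum: -16/π + -96/π + 384/π^3 = -112/π + 384/π^3.
So RHS = -∫_0^2 v(x) φ(x) dx = -384/π^3 + 112/π.
LHS − RHS = -56/π + 192/π^3 ≠ 0, so the identity fails.
(For a valid weak derivative the identity must hold for EVERY test function, in particular this one. The failure shows v is NOT the weak derivative of u.)
Correct weak derivative would be u'(x) = -6*x**2 - 2.


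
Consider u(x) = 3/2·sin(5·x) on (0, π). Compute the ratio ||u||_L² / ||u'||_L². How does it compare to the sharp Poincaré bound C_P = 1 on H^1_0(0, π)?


||u||_L² / ||u'||_L² = 1/5 < C_P = 1.

u(x) = 3/2·sin(5·x), so u'(x) = 15*cos(5*x)/2.
Writing u(x) = A·sin(kπx/L) with A = 3/2 and k = 5, use ∫_0^L sin²(kπx/L) dx = L/2 and ∫_0^L cos²(kπx/L) dx = L/2.
u² = 9/4·sin²(5·x) and (u')² = 225/4·cos²(5·x), and each of sin², cos² integrates to L/2 = π/2 over (0, π).
∫_0^π u² dx = 9*π/8, so ||u||_L² = 3*sqrt(2)*sqrt(π)/4.
∫_0^π (u')² dx = 225*π/8, so ||u'||_L² = 15*sqrt(2)*sqrt(π)/4.
Ratio ||u||_L² / ||u'||_L² = 1/5.
Sharp Poincaré constant on H^1_0(0, π) is C_P = L/π = 1, achieved by sin(x).
This is the k = 5 harmonic; the ratio L/(kπ) is strictly less than C_P = L/π, consistent with the sharp inequality ||u||_L² ≤ C_P ||u'||_L².


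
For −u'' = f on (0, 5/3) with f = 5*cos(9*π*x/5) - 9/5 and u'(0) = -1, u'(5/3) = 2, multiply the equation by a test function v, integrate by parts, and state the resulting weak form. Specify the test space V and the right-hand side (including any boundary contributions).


V = H^1(0, 5/3) (v unrestricted at boundary; u is determined up to an additive constant); weak form: ∫_0^5/3 u'v' dx = ∫_0^5/3 (5*cos(9*π*x/5) - 9/5) v dx + 2·v(5/3) + v(0) for all v ∈ V.

Multiply both sides by a test function v and integrate from 0 to 5/3:
  ∫_0^5/3 −u''(x) v(x) dx = ∫_0^5/3 f(x) v(x) dx.
Integrate the LHS by parts once:
  ∫_0^5/3 −u'' v dx = −[u'(x) v(x)]_0^5/3 + ∫_0^5/3 u'(x) v'(x) dx.
Thus ∫_0^5/3 u'(x) v'(x) dx = ∫_0^5/3 f(x) v(x) dx + [u'(x) v(x)]_0^5/3.
Choose V so that boundary terms are either known or forced to vanish.
u has inhomogeneous Neumann u'(0) = -1, u'(5/3) = 2. [u' v]_0^5/3 = (2)·v(5/3) − (-1)·v(0) = 2·v(5/3) + v(0). Take V = H^1(0, 5/3); boundary term becomes part of RHS.
Weak formulation: find u (satisfying any essential BC) such that ∫_0^5/3 u'(x) v'(x) dx = ∫_0^5/3 f v dx + 2·v(5/3) + v(0) for all v ∈ V (Neumann data are natural BCs: they enter the RHS as boundary terms).
Substituting f(x) = 5*cos(9*π*x/5) - 9/5, the right-hand side is ∫_0^5/3 (5*cos(9*π*x/5) - 9/5) v dx + 2·v(5/3) + v(0).
Compatibility check (pure Neumann): taking v ≡ 1 ∈ V gives 0 = ∫_0^5/3 f dx + (2) − (-1), i.e. ∫_0^5/3 f dx must equal u'(0) − u'(5/3) = -3. Indeed ∫_0^5/3 (5*cos(9*π*x/5) - 9/5) dx = -3, so the data are compatible. The solution is then unique only up to an additive constant (fix it e.g. by requiring ∫_0^5/3 u dx = 0).


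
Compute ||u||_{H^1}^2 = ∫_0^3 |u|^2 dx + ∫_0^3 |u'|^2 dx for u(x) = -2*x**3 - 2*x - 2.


||u||_{H^1}^2 = 135174/35

The H^1 norm (squared) on an interval (0, L) is
  ||u||_{H^1}^2 = ∫_0^L u(x)^2 dx + ∫_0^L u'(x)^2 dx.
Compute u'(x) = -6*x**2 - 2.
Then u(x)^2 = 4*x**6 + 8*x**4 + 8*x**3 + 4*x**2 + 8*x + 4 and u'(x)^2 = 36*x**4 + 24*x**2 + 4.
Integrate each monomial from 0 to 3 using ∫_0^3 c·x^n dx = c·3^(n+1)/(n+1):
  ∫_0^3 u(x)^2 dx = ∫_0^3 (4*x^6 + 8*x^4 + 8*x^3 + 4*x^2 + 8*x + 4) dx. Term by term:
    ∫_0^3 4*x^6 dx = 8748/7;  ∫_0^3 8*x^4 dx = 1944/5;  ∫_0^3 8*x^3 dx = 162;
    ∫_0^3 4*x^2 dx = 36;  ∫_0^3 8*x dx = 36;  ∫_0^3 4 dx = 12.
  Sum: 8748/7 + 1944/5 + 162 + 36 + 36 + 12 = 65958/35.
  ∫_0^3 u'(x)^2 dx = ∫_0^3 (36*x^4 + 24*x^2 + 4) dx. Term by term:
    ∫_0^3 36*x^4 dx = 8748/5;  ∫_0^3 24*x^2 dx = 216;  ∫_0^3 4 dx = 12.
  Sum: 8748/5 + 216 + 12 = 9888/5.
Adding: ||u||_{H^1}^2 = 65958/35 + 9888/5 = 135174/35.


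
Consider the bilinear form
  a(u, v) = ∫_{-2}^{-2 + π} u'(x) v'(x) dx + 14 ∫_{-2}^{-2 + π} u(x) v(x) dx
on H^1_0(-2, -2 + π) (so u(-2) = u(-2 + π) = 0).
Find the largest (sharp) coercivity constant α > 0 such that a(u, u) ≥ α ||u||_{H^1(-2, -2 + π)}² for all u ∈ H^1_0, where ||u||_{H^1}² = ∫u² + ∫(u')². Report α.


α = 1

Coercivity of a(·,·) on H^1_0(-2, -2 + π) means a(u, u) ≥ α ||u||_{H^1}² for every u ∈ H^1_0.
The interval has length L = π, and Poincaré/coercivity depend only on L. Here a(u, u) = ∫(u')² + (14)·∫u².
Here c = 14 ≥ 1, so a(u,u) = ∫(u')² + c∫u² ≥ ∫(u')² + ∫u² = ||u||_{H^1}², i.e. α = 1 works. No larger α is possible: a(u,u) ≥ α||u||_{H^1}² means (1−α)∫(u')² ≥ (α−c)∫u², and for the modes u_n = sin(nπ(x−x₀)/L) (x₀ the left endpoint) one has ∫u_n²/∫(u_n')² = (L/(nπ))² → 0, so a(u_n,u_n)/||u_n||_{H^1}² → 1. Hence the optimal constant is α = 1.
Therefore α = 1.


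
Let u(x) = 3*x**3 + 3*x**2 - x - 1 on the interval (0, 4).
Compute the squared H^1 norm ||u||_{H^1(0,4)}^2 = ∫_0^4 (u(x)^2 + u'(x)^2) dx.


||u||_{H^1}^2 = 5975096/105

The H^1 norm (squared) on an interval (0, L) is
  ||u||_{H^1}^2 = ∫_0^L u(x)^2 dx + ∫_0^L u'(x)^2 dx.
Compute u'(x) = 9*x**2 + 6*x - 1.
Then u(x)^2 = 9*x**6 + 18*x**5 + 3*x**4 - 12*x**3 - 5*x**2 + 2*x + 1 and u'(x)^2 = 81*x**4 + 108*x**3 + 18*x**2 - 12*x + 1.
Integrate each monomial from 0 to 4 using ∫_0^4 c·x^n dx = c·4^(n+1)/(n+1):
  ∫_0^4 u(x)^2 dx = ∫_0^4 (9*x^6 + 18*x^5 + 3*x^4 - 12*x^3 - 5*x^2 + 2*x + 1) dx. Term by term:
    ∫_0^4 9*x^6 dx = 147456/7;  ∫_0^4 18*x^5 dx = 12288;  ∫_0^4 3*x^4 dx = 3072/5;
    ∫_0^4 -12*x^3 dx = -768;  ∫_0^4 -5*x^2 dx = -320/3;  ∫_0^4 2*x dx = 16;
    ∫_0^4 1 dx = 4.
  Sum: 147456/7 + 12288 + 3072/5 − 768 − 320/3 + 16 + 4 = 3476852/105.
  ∫_0^4 u'(x)^2 dx = ∫_0^4 (81*x^4 + 108*x^3 + 18*x^2 - 12*x + 1) dx. Term by term:
    ∫_0^4 81*x^4 dx = 82944/5;  ∫_0^4 108*x^3 dx = 6912;  ∫_0^4 18*x^2 dx = 384;
    ∫_0^4 -12*x dx = -96;  ∫_0^4 1 dx = 4.
  Sum: 82944/5 + 6912 + 384 − 96 + 4 = 118964/5.
Adding: ||u||_{H^1}^2 = 3476852/105 + 118964/5 = 5975096/105.


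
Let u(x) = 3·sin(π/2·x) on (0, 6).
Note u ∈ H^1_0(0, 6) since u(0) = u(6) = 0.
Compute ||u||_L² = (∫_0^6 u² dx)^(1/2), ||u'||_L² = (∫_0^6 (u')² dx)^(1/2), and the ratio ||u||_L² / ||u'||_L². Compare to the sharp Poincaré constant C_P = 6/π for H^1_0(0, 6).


||u||_L² / ||u'||_L² = 2/π < C_P = 6/π.

u(x) = 3·sin(π/2·x), so u'(x) = 3*π*cos(π*x/2)/2.
Writing u(x) = A·sin(kπx/L) with A = 3 and k = 3, use ∫_0^L sin²(kπx/L) dx = L/2 and ∫_0^L cos²(kπx/L) dx = L/2.
u² = 9·sin²(π/2·x) and (u')² = 9*π^2/4·cos²(π/2·x), and each of sin², cos² integrates to L/2 = 3 over (0, 6).
∫_0^6 u² dx = 27, so ||u||_L² = 3*sqrt(3).
∫_0^6 (u')² dx = 27*π^2/4, so ||u'||_L² = 3*sqrt(3)*π/2.
Ratio ||u||_L² / ||u'||_L² = 2/π.
Sharp Poincaré constant on H^1_0(0, 6) is C_P = L/π = 6/π, achieved by sin(π/6·x).
This is the k = 3 harmonic; the ratio L/(kπ) is strictly less than C_P = L/π, consistent with the sharp inequality ||u||_L² ≤ C_P ||u'||_L².


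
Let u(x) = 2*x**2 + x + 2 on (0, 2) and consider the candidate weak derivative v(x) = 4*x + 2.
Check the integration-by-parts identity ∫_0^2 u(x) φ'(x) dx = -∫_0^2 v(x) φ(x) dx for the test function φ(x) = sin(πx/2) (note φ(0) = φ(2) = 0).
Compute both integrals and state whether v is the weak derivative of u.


LHS = -20/π, RHS = -24/π. No, v is not the weak derivative of u.

u(x) = 2*x**2 + x + 2, classical derivative u'(x) = 4*x + 1.
φ(x) = sin(πx/2), so φ'(x) = π*cos(π*x/2)/2.
Note φ(0) = φ(2) = 0, so the boundary term u·φ vanishes.
LHS = ∫_0^2 u(x) φ'(x) dx = ∫_0^2 (π*x^2*cos(π*x/2) + π*x*cos(π*x/2)/2 + π*cos(π*x/2)) dx. Term by term:
  ∫_0^2 π*cos(π*x/2) dx = 0;  ∫_0^2 π*x^2*cos(π*x/2) dx = -16/π;  ∫_0^2 π*x*cos(π*x/2)/2 dx = -4/π.
Sum: 0 − 16/π − 4/π = -20/π.
So LHS = -20/π.
∫_0^2 v(x) φ(x) dx = ∫_0^2 (4*x*sin(π*x/2) + 2*sin(π*x/2)) dx. Term by term:
  ∫_0^2 2*sin(π*x/2) dx = 8/π;  ∫_0^2 4*x*sin(π*x/2) dx = 16/π.
Sum: 8/π + 16/π = 24/π.
So RHS = -∫_0^2 v(x) φ(x) dx = -24/π.
LHS − RHS = 4/π ≠ 0, so the identity fails.
(For a valid weak derivative the identity must hold for EVERY test function, in particular this one. The failure shows v is NOT the weak derivative of u.)
Correct weak derivative would be u'(x) = 4*x + 1.


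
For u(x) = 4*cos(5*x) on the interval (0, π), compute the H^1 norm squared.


||u||_{H^1(0,π)}^2 = 208*π

u'(x) = -20*sin(5*x).
Expand u² and (u')² and integrate term by term on (0, π), using: for integers n ≥ 1, ∫_0^π sin²(nx) dx = ∫_0^π cos²(nx) dx = π/2; for n ≠ n', ∫_0^π sin(nx)sin(n'x) dx = ∫_0^π cos(nx)cos(n'x) dx = 0; and by product-to-sum, ∫_0^π sin(nx)cos(n'x) dx = ½∫_0^π [sin((n+n')x) + sin((n−n')x)] dx, which is 0 when n+n' is even and 2n/(n²−n'²) when n+n' is odd (it need not vanish on (0, π)).
  u² squared terms: (4)²·∫cos(5x)² dx = 16·π/2 = 8*π.
  So ∫_0^π u² dx = 8*π.
  (u')² squared terms: (-20)²·∫sin(5x)² dx = 400·π/2 = 200*π.
  So ∫_0^π (u')² dx = 200*π.
||u||_{H^1}^2 = (8*π) + (200*π) = 208*π.


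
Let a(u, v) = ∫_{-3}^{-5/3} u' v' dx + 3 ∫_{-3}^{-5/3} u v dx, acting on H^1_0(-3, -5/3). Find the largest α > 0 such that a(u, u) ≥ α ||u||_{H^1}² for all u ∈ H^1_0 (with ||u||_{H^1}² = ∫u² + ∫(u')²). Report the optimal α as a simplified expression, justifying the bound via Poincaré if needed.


α = 1

Coercivity of a(·,·) on H^1_0(-3, -5/3) means a(u, u) ≥ α ||u||_{H^1}² for every u ∈ H^1_0.
The interval has length L = 4/3, and Poincaré/coercivity depend only on L. Here a(u, u) = ∫(u')² + (3)·∫u².
Here c = 3 ≥ 1, so a(u,u) = ∫(u')² + c∫u² ≥ ∫(u')² + ∫u² = ||u||_{H^1}², i.e. α = 1 works. No larger α is possible: a(u,u) ≥ α||u||_{H^1}² means (1−α)∫(u')² ≥ (α−c)∫u², and for the modes u_n = sin(nπ(x−x₀)/L) (x₀ the left endpoint) one has ∫u_n²/∫(u_n')² = (L/(nπ))² → 0, so a(u_n,u_n)/||u_n||_{H^1}² → 1. Hence the optimal constant is α = 1.
Therefore α = 1.


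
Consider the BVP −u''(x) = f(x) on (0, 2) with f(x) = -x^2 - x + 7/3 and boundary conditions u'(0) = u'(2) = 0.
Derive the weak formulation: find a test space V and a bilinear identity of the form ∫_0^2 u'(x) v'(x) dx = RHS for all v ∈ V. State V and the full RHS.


V = H^1(0, 2) (no boundary constraint on v; u is determined up to an additive constant); weak form: ∫_0^2 u'v' dx = ∫_0^2 (-x^2 - x + 7/3) v dx for all v ∈ V.

Multiply both sides by a test function v and integrate from 0 to 2:
  ∫_0^2 −u''(x) v(x) dx = ∫_0^2 f(x) v(x) dx.
Integrate the LHS by parts once:
  ∫_0^2 −u'' v dx = −[u'(x) v(x)]_0^2 + ∫_0^2 u'(x) v'(x) dx.
Thus ∫_0^2 u'(x) v'(x) dx = ∫_0^2 f(x) v(x) dx + [u'(x) v(x)]_0^2.
Choose V so that boundary terms are either known or forced to vanish.
u has homogeneous Neumann: u'(0) = u'(2) = 0. So [u' v]_0^2 = 0·v(2) − 0·v(0) = 0 for any v; take V = H^1(0, 2).
Weak formulation: find u (satisfying any essential BC) such that ∫_0^2 u'(x) v'(x) dx = ∫_0^2 f v dx for all v ∈ V (homogeneous Neumann, so boundary terms vanish).
Substituting f(x) = -x^2 - x + 7/3, the right-hand side is ∫_0^2 (-x^2 - x + 7/3) v dx.
Compatibility check (pure Neumann): taking v ≡ 1 ∈ V gives 0 = ∫_0^2 f dx + (0) − (0), i.e. ∫_0^2 f dx must equal u'(0) − u'(2) = 0. Indeed ∫_0^2 (-x^2 - x + 7/3) dx = 0, so the data are compatible. The solution is then unique only up to an additive constant (fix it e.g. by requiring ∫_0^2 u dx = 0).


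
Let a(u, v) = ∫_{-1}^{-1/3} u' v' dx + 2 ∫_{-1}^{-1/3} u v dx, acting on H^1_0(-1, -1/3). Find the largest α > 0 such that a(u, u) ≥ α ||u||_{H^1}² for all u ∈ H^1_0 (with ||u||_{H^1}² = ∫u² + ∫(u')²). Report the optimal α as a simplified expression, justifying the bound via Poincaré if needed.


α = 1

Coercivity of a(·,·) on H^1_0(-1, -1/3) means a(u, u) ≥ α ||u||_{H^1}² for every u ∈ H^1_0.
The interval has length L = 2/3, and Poincaré/coercivity depend only on L. Here a(u, u) = ∫(u')² + (2)·∫u².
Here c = 2 ≥ 1, so a(u,u) = ∫(u')² + c∫u² ≥ ∫(u')² + ∫u² = ||u||_{H^1}², i.e. α = 1 works. No larger α is possible: a(u,u) ≥ α||u||_{H^1}² means (1−α)∫(u')² ≥ (α−c)∫u², and for the modes u_n = sin(nπ(x−x₀)/L) (x₀ the left endpoint) one has ∫u_n²/∫(u_n')² = (L/(nπ))² → 0, so a(u_n,u_n)/||u_n||_{H^1}² → 1. Hence the optimal constant is α = 1.
Therefore α = 1.


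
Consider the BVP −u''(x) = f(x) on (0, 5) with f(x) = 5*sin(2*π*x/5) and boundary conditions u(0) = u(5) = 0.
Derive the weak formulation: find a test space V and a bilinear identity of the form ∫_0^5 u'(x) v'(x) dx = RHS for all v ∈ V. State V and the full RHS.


V = H^1_0(0, 5) (so v(0) = v(5) = 0); weak form: ∫_0^5 u'v' dx = ∫_0^5 (5*sin(2*π*x/5)) v dx for all v ∈ V.

Multiply both sides by a test function v and integrate from 0 to 5:
  ∫_0^5 −u''(x) v(x) dx = ∫_0^5 f(x) v(x) dx.
Integrate the LHS by parts once:
  ∫_0^5 −u'' v dx = −[u'(x) v(x)]_0^5 + ∫_0^5 u'(x) v'(x) dx.
Thus ∫_0^5 u'(x) v'(x) dx = ∫_0^5 f(x) v(x) dx + [u'(x) v(x)]_0^5.
Choose V so that boundary terms are either known or forced to vanish.
u is Dirichlet: u(0) = u(5) = 0. Let V = H^1_0(0, 5); then v(0) = v(5) = 0, and [u' v]_0^5 = 0.
Weak formulation: find u (satisfying any essential BC) such that ∫_0^5 u'(x) v'(x) dx = ∫_0^5 f v dx for all v ∈ V.
Substituting f(x) = 5*sin(2*π*x/5), the right-hand side is ∫_0^5 (5*sin(2*π*x/5)) v dx.


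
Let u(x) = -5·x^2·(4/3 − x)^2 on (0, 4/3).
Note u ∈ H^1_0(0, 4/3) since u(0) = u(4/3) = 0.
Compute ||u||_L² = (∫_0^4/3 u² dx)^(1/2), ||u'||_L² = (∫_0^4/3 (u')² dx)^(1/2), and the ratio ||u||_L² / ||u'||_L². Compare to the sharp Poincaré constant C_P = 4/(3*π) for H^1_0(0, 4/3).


||u||_L² / ||u'||_L² = 2*sqrt(3)/9 < C_P = 4/(3*π).

u(x) = -5·x^2·(4/3 − x)^2, so u'(x) = 20*x*(-9*x^2 + 18*x - 8)/9.
u(x) = -5·x^2·(4/3 − x)^2 vanishes at x = 0 and x = 4/3, so u ∈ H^1_0(0, 4/3). Differentiate via the product rule and integrate the resulting polynomials term by term.
  ∫_0^4/3 u² dx = ∫_0^4/3 (25*x^8 - 400*x^7/3 + 800*x^6/3 - 6400*x^5/27 + 6400*x^4/81) dx. Term by term:
    ∫_0^4/3 25*x^8 dx = 6553600/177147;  ∫_0^4/3 -400*x^7/3 dx = -3276800/19683;  ∫_0^4/3 800*x^6/3 dx = 13107200/45927;
    ∫_0^4/3 -6400*x^5/27 dx = -13107200/59049;  ∫_0^4/3 6400*x^4/81 dx = 1310720/19683.
  Sum: 6553600/177147 − 3276800/19683 + 13107200/45927 − 13107200/59049 + 1310720/19683 = 655360/1240029.
  ∫_0^4/3 (u')² dx = ∫_0^4/3 (400*x^6 - 1600*x^5 + 20800*x^4/9 - 12800*x^3/9 + 25600*x^2/81) dx. Term by term:
    ∫_0^4/3 400*x^6 dx = 6553600/15309;  ∫_0^4/3 -1600*x^5 dx = -3276800/2187;  ∫_0^4/3 20800*x^4/9 dx = 4259840/2187;
    ∫_0^4/3 -12800*x^3/9 dx = -819200/729;  ∫_0^4/3 25600*x^2/81 dx = 1638400/6561.
  Sum: 6553600/15309 − 3276800/2187 + 4259840/2187 − 819200/729 + 1638400/6561 = 163840/45927.
∫_0^4/3 u² dx = 655360/1240029, so ||u||_L² = 256*sqrt(210)/5103.
∫_0^4/3 (u')² dx = 163840/45927, so ||u'||_L² = 128*sqrt(70)/567.
Ratio ||u||_L² / ||u'||_L² = 2*sqrt(3)/9.
Sharp Poincaré constant on H^1_0(0, 4/3) is C_P = L/π = 4/(3*π), achieved by sin(3*π/4·x).
A polynomial bump cannot attain the sharp Poincaré constant (only the first sine eigenfunction does), so the ratio is strictly less than C_P, consistent with ||u||_L² ≤ C_P ||u'||_L².


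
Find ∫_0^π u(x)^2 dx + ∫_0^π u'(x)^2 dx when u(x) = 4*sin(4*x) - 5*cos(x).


||u||_{H^1(0,π)}^2 = -128/3 + 161*π

u'(x) = 5*sin(x) + 16*cos(4*x).
Expand u² and (u')² and integrate term by term on (0, π), using: for integers n ≥ 1, ∫_0^π sin²(nx) dx = ∫_0^π cos²(nx) dx = π/2; for n ≠ n', ∫_0^π sin(nx)sin(n'x) dx = ∫_0^π cos(nx)cos(n'x) dx = 0; and by product-to-sum, ∫_0^π sin(nx)cos(n'x) dx = ½∫_0^π [sin((n+n')x) + sin((n−n')x)] dx, which is 0 when n+n' is even and 2n/(n²−n'²) when n+n' is odd (it need not vanish on (0, π)).
  u² squared terms: (-5)²·∫cos(x)² dx = 25·π/2 = 25*π/2;  (4)²·∫sin(4x)² dx = 16·π/2 = 8*π.
  u² cross terms: 2·(-5)·(4)·∫cos(x)·sin(4x) dx = -40·(8/15) = -64/3.
  So ∫_0^π u² dx = 25*π/2 + 8*π − 64/3 = -64/3 + 41*π/2.
  (u')² squared terms: (5)²·∫sin(x)² dx = 25·π/2 = 25*π/2;  (16)²·∫cos(4x)² dx = 256·π/2 = 128*π.
  (u')² cross terms: 2·(5)·(16)·∫sin(x)·cos(4x) dx = 160·(-2/15) = -64/3.
  So ∫_0^π (u')² dx = 25*π/2 + 128*π − 64/3 = -64/3 + 281*π/2.
||u||_{H^1}^2 = (-64/3 + 41*π/2) + (-64/3 + 281*π/2) = -128/3 + 161*π.


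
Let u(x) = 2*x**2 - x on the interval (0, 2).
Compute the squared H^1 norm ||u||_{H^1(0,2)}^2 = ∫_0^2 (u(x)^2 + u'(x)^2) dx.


||u||_{H^1}^2 = 614/15

The H^1 norm (squared) on an interval (0, L) is
  ||u||_{H^1}^2 = ∫_0^L u(x)^2 dx + ∫_0^L u'(x)^2 dx.
Compute u'(x) = 4*x - 1.
Then u(x)^2 = 4*x**4 - 4*x**3 + x**2 and u'(x)^2 = 16*x**2 - 8*x + 1.
Integrate each monomial from 0 to 2 using ∫_0^2 c·x^n dx = c·2^(n+1)/(n+1):
  ∫_0^2 u(x)^2 dx = ∫_0^2 (4*x^4 - 4*x^3 + x^2) dx. Term by term:
    ∫_0^2 4*x^4 dx = 128/5;  ∫_0^2 -4*x^3 dx = -16;  ∫_0^2 x^2 dx = 8/3.
  Sum: 128/5 − 16 + 8/3 = 184/15.
  ∫_0^2 u'(x)^2 dx = ∫_0^2 (16*x^2 - 8*x + 1) dx. Term by term:
    ∫_0^2 16*x^2 dx = 128/3;  ∫_0^2 -8*x dx = -16;  ∫_0^2 1 dx = 2.
  Sum: 128/3 − 16 + 2 = 86/3.
Adding: ||u||_{H^1}^2 = 184/15 + 86/3 = 614/15.


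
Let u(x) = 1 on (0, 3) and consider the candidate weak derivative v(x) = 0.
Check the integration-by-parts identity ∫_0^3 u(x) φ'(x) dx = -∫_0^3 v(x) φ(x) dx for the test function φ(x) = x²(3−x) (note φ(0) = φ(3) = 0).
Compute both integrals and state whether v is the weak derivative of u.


LHS = 0, RHS = 0. Yes, v = u' weakly.

u(x) = 1, classical derivative u'(x) = 0.
φ(x) = x²(3−x), so φ'(x) = 3*x*(2 - x).
Note φ(0) = φ(3) = 0, so the boundary term u·φ vanishes.
LHS = ∫_0^3 u(x) φ'(x) dx = ∫_0^3 (-3*x^2 + 6*x) dx. Term by term:
  ∫_0^3 -3*x^2 dx = -27;  ∫_0^3 6*x dx = 27.
Sum: -27 + 27 = 0.
So LHS = 0.
∫_0^3 v(x) φ(x) dx = ∫_0^3 (0) dx. Term by term:
  ∫_0^3 0 dx = 0.
So RHS = -∫_0^3 v(x) φ(x) dx = 0.
LHS = RHS, so the identity holds for this test φ.
Moreover u is smooth here and v(x) = u'(x) = 0 pointwise, so the identity holds for every test function. Hence v is the weak derivative of u.


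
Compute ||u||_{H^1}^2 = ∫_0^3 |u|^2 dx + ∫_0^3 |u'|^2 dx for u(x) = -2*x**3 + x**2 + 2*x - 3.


||u||_{H^1}^2 = 64194/35

The H^1 norm (squared) on an interval (0, L) is
  ||u||_{H^1}^2 = ∫_0^L u(x)^2 dx + ∫_0^L u'(x)^2 dx.
Compute u'(x) = -6*x**2 + 2*x + 2.
Then u(x)^2 = 4*x**6 - 4*x**5 - 7*x**4 + 16*x**3 - 2*x**2 - 12*x + 9 and u'(x)^2 = 36*x**4 - 24*x**3 - 20*x**2 + 8*x + 4.
Integrate each monomial from 0 to 3 using ∫_0^3 c·x^n dx = c·3^(n+1)/(n+1):
  ∫_0^3 u(x)^2 dx = ∫_0^3 (4*x^6 - 4*x^5 - 7*x^4 + 16*x^3 - 2*x^2 - 12*x + 9) dx. Term by term:
    ∫_0^3 4*x^6 dx = 8748/7;  ∫_0^3 -4*x^5 dx = -486;  ∫_0^3 -7*x^4 dx = -1701/5;
    ∫_0^3 16*x^3 dx = 324;  ∫_0^3 -2*x^2 dx = -18;  ∫_0^3 -12*x dx = -54;
    ∫_0^3 9 dx = 27.
  Sum: 8748/7 − 486 − 1701/5 + 324 − 18 − 54 + 27 = 24588/35.
  ∫_0^3 u'(x)^2 dx = ∫_0^3 (36*x^4 - 24*x^3 - 20*x^2 + 8*x + 4) dx. Term by term:
    ∫_0^3 36*x^4 dx = 8748/5;  ∫_0^3 -24*x^3 dx = -486;  ∫_0^3 -20*x^2 dx = -180;
    ∫_0^3 8*x dx = 36;  ∫_0^3 4 dx = 12.
  Sum: 8748/5 − 486 − 180 + 36 + 12 = 5658/5.
Adding: ||u||_{H^1}^2 = 24588/35 + 5658/5 = 64194/35.


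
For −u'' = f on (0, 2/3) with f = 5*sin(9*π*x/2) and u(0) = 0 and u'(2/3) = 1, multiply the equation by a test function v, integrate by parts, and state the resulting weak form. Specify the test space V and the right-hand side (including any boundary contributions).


V = {v ∈ H^1(0, 2/3) : v(0) = 0} (test functions vanish at x = 0 where u is specified); weak form: ∫_0^2/3 u'v' dx = ∫_0^2/3 (5*sin(9*π*x/2)) v dx + v(2/3) for all v ∈ V.

Multiply both sides by a test function v and integrate from 0 to 2/3:
  ∫_0^2/3 −u''(x) v(x) dx = ∫_0^2/3 f(x) v(x) dx.
Integrate the LHS by parts once:
  ∫_0^2/3 −u'' v dx = −[u'(x) v(x)]_0^2/3 + ∫_0^2/3 u'(x) v'(x) dx.
Thus ∫_0^2/3 u'(x) v'(x) dx = ∫_0^2/3 f(x) v(x) dx + [u'(x) v(x)]_0^2/3.
Choose V so that boundary terms are either known or forced to vanish.
Mixed BC: u(0) = 0 (Dirichlet) and u'(2/3) = 1 (Neumann). Define V = {v ∈ H^1(0, 2/3) : v(0) = 0}. Then [u' v]_0^2/3 = u'(2/3)·v(2/3) − u'(0)·0 = v(2/3).
Weak formulation: find u (satisfying any essential BC) such that ∫_0^2/3 u'(x) v'(x) dx = ∫_0^2/3 f v dx + v(2/3) for all v ∈ V (Dirichlet at 0 absorbed into V; Neumann datum at x = 2/3 contributes the boundary term).
Substituting f(x) = 5*sin(9*π*x/2), the right-hand side is ∫_0^2/3 (5*sin(9*π*x/2)) v dx + v(2/3).


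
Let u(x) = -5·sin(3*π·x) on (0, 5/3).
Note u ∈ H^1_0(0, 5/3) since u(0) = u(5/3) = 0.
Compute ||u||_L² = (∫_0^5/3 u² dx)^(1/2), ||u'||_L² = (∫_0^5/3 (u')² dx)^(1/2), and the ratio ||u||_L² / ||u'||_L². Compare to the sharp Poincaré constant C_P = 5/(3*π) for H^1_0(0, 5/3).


||u||_L² / ||u'||_L² = 1/(3*π) < C_P = 5/(3*π).

u(x) = -5·sin(3*π·x), so u'(x) = -15*π*cos(3*π*x).
Writing u(x) = A·sin(kπx/L) with A = -5 and k = 5, use ∫_0^L sin²(kπx/L) dx = L/2 and ∫_0^L cos²(kπx/L) dx = L/2.
u² = 25·sin²(3*π·x) and (u')² = 225*π^2·cos²(3*π·x), and each of sin², cos² integrates to L/2 = 5/6 over (0, 5/3).
∫_0^5/3 u² dx = 125/6, so ||u||_L² = 5*sqrt(30)/6.
∫_0^5/3 (u')² dx = 375*π^2/2, so ||u'||_L² = 5*sqrt(30)*π/2.
Ratio ||u||_L² / ||u'||_L² = 1/(3*π).
Sharp Poincaré constant on H^1_0(0, 5/3) is C_P = L/π = 5/(3*π), achieved by sin(3*π/5·x).
This is the k = 5 harmonic; the ratio L/(kπ) is strictly less than C_P = L/π, consistent with the sharp inequality ||u||_L² ≤ C_P ||u'||_L².


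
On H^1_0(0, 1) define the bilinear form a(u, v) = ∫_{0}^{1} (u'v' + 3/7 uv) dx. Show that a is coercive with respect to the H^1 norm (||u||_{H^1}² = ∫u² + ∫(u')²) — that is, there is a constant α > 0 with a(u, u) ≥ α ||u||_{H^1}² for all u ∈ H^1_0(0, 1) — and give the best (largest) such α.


α = (3/7 + π^2)/(1 + π^2)

Coercivity of a(·,·) on H^1_0(0, 1) means a(u, u) ≥ α ||u||_{H^1}² for every u ∈ H^1_0.
The interval has length L = 1, and Poincaré/coercivity depend only on L. Here a(u, u) = ∫(u')² + (3/7)·∫u².
Here 0 < c = 3/7 < 1. The condition a(u,u) ≥ α||u||_{H^1}² reads (1−α)∫(u')² ≥ (α−c)∫u². Any admissible α is ≤ 1 (rapidly oscillating u have ∫u²/∫(u')² → 0), and α = 1 would force 0 ≥ (1−c)∫u², impossible since c < 1; so 1−α > 0. By the sharp Poincaré inequality on H^1_0 of an interval of length L, ∫(u')² ≥ (π/L)²∫u² with equality for the first sine mode sin(π(x−x₀)/L) (x₀ the left endpoint), so the inequality holds for all u iff (1−α)(π/L)² ≥ α − c, i.e. α ≤ ((π/L)² + c)/((π/L)² + 1) = (1 + c(L/π)²)/(1 + (L/π)²). With (π/L)² = π^2 and c = 3/7, the largest admissible constant is α = ((π/L)² + c)/((π/L)² + 1).
Simplifying, α = (3/7 + π^2)/(1 + π^2).


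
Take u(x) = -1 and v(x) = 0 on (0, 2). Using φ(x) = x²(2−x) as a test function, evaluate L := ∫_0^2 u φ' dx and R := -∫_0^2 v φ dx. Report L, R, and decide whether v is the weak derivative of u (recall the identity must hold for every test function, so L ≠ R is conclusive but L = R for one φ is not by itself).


LHS = 0, RHS = 0. Yes, v = u' weakly.

u(x) = -1, classical derivative u'(x) = 0.
φ(x) = x²(2−x), so φ'(x) = x*(4 - 3*x).
Note φ(0) = φ(2) = 0, so the boundary term u·φ vanishes.
LHS = ∫_0^2 u(x) φ'(x) dx = ∫_0^2 (3*x^2 - 4*x) dx. Term by term:
  ∫_0^2 3*x^2 dx = 8;  ∫_0^2 -4*x dx = -8.
Sum: 8 − 8 = 0.
So LHS = 0.
∫_0^2 v(x) φ(x) dx = ∫_0^2 (0) dx. Term by term:
  ∫_0^2 0 dx = 0.
So RHS = -∫_0^2 v(x) φ(x) dx = 0.
LHS = RHS, so the identity holds for this test φ.
Moreover u is smooth here and v(x) = u'(x) = 0 pointwise, so the identity holds for every test function. Hence v is the weak derivative of u.


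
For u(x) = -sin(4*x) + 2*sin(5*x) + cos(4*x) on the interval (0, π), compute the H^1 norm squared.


||u||_{H^1(0,π)}^2 = 680/9 + 69*π

u'(x) = -4*sin(4*x) - 4*cos(4*x) + 10*cos(5*x).
Expand u² and (u')² and integrate term by term on (0, π), using: for integers n ≥ 1, ∫_0^π sin²(nx) dx = ∫_0^π cos²(nx) dx = π/2; for n ≠ n', ∫_0^π sin(nx)sin(n'x) dx = ∫_0^π cos(nx)cos(n'x) dx = 0; and by product-to-sum, ∫_0^π sin(nx)cos(n'x) dx = ½∫_0^π [sin((n+n')x) + sin((n−n')x)] dx, which is 0 when n+n' is even and 2n/(n²−n'²) when n+n' is odd (it need not vanish on (0, π)).
  u² squared terms: (-1)²·∫sin(4x)² dx = 1·π/2 = π/2;  (2)²·∫sin(5x)² dx = 4·π/2 = 2*π;  (1)²·∫cos(4x)² dx = 1·π/2 = π/2.
  u² cross terms: 2·(-1)·(2)·∫sin(4x)·sin(5x) dx = -4·(0) = 0;  2·(-1)·(1)·∫sin(4x)·cos(4x) dx = -2·(0) = 0;  2·(2)·(1)·∫sin(5x)·cos(4x) dx = 4·(10/9) = 40/9.
  So ∫_0^π u² dx = π/2 + 2*π + π/2 + 0 + 0 + 40/9 = 40/9 + 3*π.
  (u')² squared terms: (-4)²·∫cos(4x)² dx = 16·π/2 = 8*π;  (-4)²·∫sin(4x)² dx = 16·π/2 = 8*π;  (10)²·∫cos(5x)² dx = 100·π/2 = 50*π.
  (u')² cross terms: 2·(-4)·(-4)·∫cos(4x)·sin(4x) dx = 32·(0) = 0;  2·(-4)·(10)·∫cos(4x)·cos(5x) dx = -80·(0) = 0;  2·(-4)·(10)·∫sin(4x)·cos(5x) dx = -80·(-8/9) = 640/9.
  So ∫_0^π (u')² dx = 8*π + 8*π + 50*π + 0 + 0 + 640/9 = 640/9 + 66*π.
||u||_{H^1}^2 = (40/9 + 3*π) + (640/9 + 66*π) = 680/9 + 69*π.


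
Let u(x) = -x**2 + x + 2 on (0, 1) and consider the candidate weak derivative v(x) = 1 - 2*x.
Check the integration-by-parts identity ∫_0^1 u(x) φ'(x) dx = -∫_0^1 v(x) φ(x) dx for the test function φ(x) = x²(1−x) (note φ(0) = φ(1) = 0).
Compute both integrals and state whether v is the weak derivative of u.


LHS = 1/60, RHS = 1/60. Yes, v = u' weakly.

u(x) = -x**2 + x + 2, classical derivative u'(x) = 1 - 2*x.
φ(x) = x²(1−x), so φ'(x) = x*(2 - 3*x).
Note φ(0) = φ(1) = 0, so the boundary term u·φ vanishes.
LHS = ∫_0^1 u(x) φ'(x) dx = ∫_0^1 (3*x^4 - 5*x^3 - 4*x^2 + 4*x) dx. Term by term:
  ∫_0^1 3*x^4 dx = 3/5;  ∫_0^1 -5*x^3 dx = -5/4;  ∫_0^1 -4*x^2 dx = -4/3;
  ∫_0^1 4*x dx = 2.
Sum: 3/5 − 5/4 − 4/3 + 2 = 1/60.
So LHS = 1/60.
∫_0^1 v(x) φ(x) dx = ∫_0^1 (2*x^4 - 3*x^3 + x^2) dx. Term by term:
  ∫_0^1 2*x^4 dx = 2/5;  ∫_0^1 -3*x^3 dx = -3/4;  ∫_0^1 x^2 dx = 1/3.
Sum: 2/5 − 3/4 + 1/3 = -1/60.
So RHS = -∫_0^1 v(x) φ(x) dx = 1/60.
LHS = RHS, so the identity holds for this test φ.
Moreover u is smooth here and v(x) = u'(x) = 1 - 2*x pointwise, so the identity holds for every test function. Hence v is the weak derivative of u.


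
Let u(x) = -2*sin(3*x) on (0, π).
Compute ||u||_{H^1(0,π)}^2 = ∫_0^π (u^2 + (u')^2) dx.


||u||_{H^1(0,π)}^2 = 20*π

u'(x) = -6*cos(3*x).
Expand u² and (u')² and integrate term by term on (0, π), using: for integers n ≥ 1, ∫_0^π sin²(nx) dx = ∫_0^π cos²(nx) dx = π/2; for n ≠ n', ∫_0^π sin(nx)sin(n'x) dx = ∫_0^π cos(nx)cos(n'x) dx = 0; and by product-to-sum, ∫_0^π sin(nx)cos(n'x) dx = ½∫_0^π [sin((n+n')x) + sin((n−n')x)] dx, which is 0 when n+n' is even and 2n/(n²−n'²) when n+n' is odd (it need not vanish on (0, π)).
  u² squared terms: (-2)²·∫sin(3x)² dx = 4·π/2 = 2*π.
  So ∫_0^π u² dx = 2*π.
  (u')² squared terms: (-6)²·∫cos(3x)² dx = 36·π/2 = 18*π.
  So ∫_0^π (u')² dx = 18*π.
||u||_{H^1}^2 = (2*π) + (18*π) = 20*π.


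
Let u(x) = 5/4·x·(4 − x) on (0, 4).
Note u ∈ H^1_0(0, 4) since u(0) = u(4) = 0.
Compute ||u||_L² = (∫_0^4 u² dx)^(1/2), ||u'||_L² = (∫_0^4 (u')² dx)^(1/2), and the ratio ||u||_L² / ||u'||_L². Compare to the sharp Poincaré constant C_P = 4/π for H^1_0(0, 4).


||u||_L² / ||u'||_L² = 2*sqrt(10)/5 < C_P = 4/π.

u(x) = 5/4·x·(4 − x), so u'(x) = 5 - 5*x/2.
u(x) = 5/4·x·(4 − x) vanishes at x = 0 and x = 4, so u ∈ H^1_0(0, 4). Differentiate via the product rule and integrate the resulting polynomials term by term.
  ∫_0^4 u² dx = ∫_0^4 (25*x^4/16 - 25*x^3/2 + 25*x^2) dx. Term by term:
    ∫_0^4 25*x^4/16 dx = 320;  ∫_0^4 -25*x^3/2 dx = -800;  ∫_0^4 25*x^2 dx = 1600/3.
  Sum: 320 − 800 + 1600/3 = 160/3.
  ∫_0^4 (u')² dx = ∫_0^4 (25*x^2/4 - 25*x + 25) dx. Term by term:
    ∫_0^4 25*x^2/4 dx = 400/3;  ∫_0^4 -25*x dx = -200;  ∫_0^4 25 dx = 100.
  Sum: 400/3 − 200 + 100 = 100/3.
∫_0^4 u² dx = 160/3, so ||u||_L² = 4*sqrt(30)/3.
∫_0^4 (u')² dx = 100/3, so ||u'||_L² = 10*sqrt(3)/3.
Ratio ||u||_L² / ||u'||_L² = 2*sqrt(10)/5.
Sharp Poincaré constant on H^1_0(0, 4) is C_P = L/π = 4/π, achieved by sin(π/4·x).
A polynomial bump cannot attain the sharp Poincaré constant (only the first sine eigenfunction does), so the ratio is strictly less than C_P, consistent with ||u||_L² ≤ C_P ||u'||_L².


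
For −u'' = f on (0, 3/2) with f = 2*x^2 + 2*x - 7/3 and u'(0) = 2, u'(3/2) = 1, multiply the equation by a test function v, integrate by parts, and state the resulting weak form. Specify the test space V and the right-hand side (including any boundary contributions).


V = H^1(0, 3/2) (v unrestricted at boundary; u is determined up to an additive constant); weak form: ∫_0^3/2 u'v' dx = ∫_0^3/2 (2*x^2 + 2*x - 7/3) v dx + v(3/2) − 2·v(0) for all v ∈ V.

Multiply both sides by a test function v and integrate from 0 to 3/2:
  ∫_0^3/2 −u''(x) v(x) dx = ∫_0^3/2 f(x) v(x) dx.
Integrate the LHS by parts once:
  ∫_0^3/2 −u'' v dx = −[u'(x) v(x)]_0^3/2 + ∫_0^3/2 u'(x) v'(x) dx.
Thus ∫_0^3/2 u'(x) v'(x) dx = ∫_0^3/2 f(x) v(x) dx + [u'(x) v(x)]_0^3/2.
Choose V so that boundary terms are either known or forced to vanish.
u has inhomogeneous Neumann u'(0) = 2, u'(3/2) = 1. [u' v]_0^3/2 = (1)·v(3/2) − (2)·v(0) = v(3/2) − 2·v(0). Take V = H^1(0, 3/2); boundary term becomes part of RHS.
Weak formulation: find u (satisfying any essential BC) such that ∫_0^3/2 u'(x) v'(x) dx = ∫_0^3/2 f v dx + v(3/2) − 2·v(0) for all v ∈ V (Neumann data are natural BCs: they enter the RHS as boundary terms).
Substituting f(x) = 2*x^2 + 2*x - 7/3, the right-hand side is ∫_0^3/2 (2*x^2 + 2*x - 7/3) v dx + v(3/2) − 2·v(0).
Compatibility check (pure Neumann): taking v ≡ 1 ∈ V gives 0 = ∫_0^3/2 f dx + (1) − (2), i.e. ∫_0^3/2 f dx must equal u'(0) − u'(3/2) = 1. Indeed ∫_0^3/2 (2*x^2 + 2*x - 7/3) dx = 1, so the data are compatible. The solution is then unique only up to an additive constant (fix it e.g. by requiring ∫_0^3/2 u dx = 0).


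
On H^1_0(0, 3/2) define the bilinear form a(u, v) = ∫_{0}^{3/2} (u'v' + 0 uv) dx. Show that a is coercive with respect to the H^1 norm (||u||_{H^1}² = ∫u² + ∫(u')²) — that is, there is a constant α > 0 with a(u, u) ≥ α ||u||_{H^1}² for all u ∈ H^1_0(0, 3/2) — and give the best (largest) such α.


α = 4*π^2/(9 + 4*π^2)

Coercivity of a(·,·) on H^1_0(0, 3/2) means a(u, u) ≥ α ||u||_{H^1}² for every u ∈ H^1_0.
The interval has length L = 3/2, and Poincaré/coercivity depend only on L. Here a(u, u) = ∫(u')² + (0)·∫u².
Here c = 0, so a(u,u) = ∫(u')² alone. The condition a(u,u) ≥ α||u||_{H^1}² reads (1−α)∫(u')² ≥ (α−c)∫u². Any admissible α is ≤ 1 (rapidly oscillating u have ∫u²/∫(u')² → 0), and α = 1 would force 0 ≥ (1−c)∫u², impossible since c < 1; so 1−α > 0. By the sharp Poincaré inequality on H^1_0 of an interval of length L, ∫(u')² ≥ (π/L)²∫u² with equality for the first sine mode sin(π(x−x₀)/L) (x₀ the left endpoint), so the inequality holds for all u iff (1−α)(π/L)² ≥ α − c, i.e. α ≤ ((π/L)² + c)/((π/L)² + 1) = (1 + c(L/π)²)/(1 + (L/π)²). (Direct route, valid since c ≤ 0: Poincaré gives c∫u² ≥ c(L/π)²∫(u')², so a(u,u) ≥ (1 + c(L/π)²)∫(u')², while ||u||_{H^1}² ≤ (1 + (L/π)²)∫(u')²; dividing yields the same α.) With (π/L)² = 4*π^2/9 and c = 0, the largest admissible constant is α = ((π/L)² + c)/((π/L)² + 1).
Simplifying, α = 4*π^2/(9 + 4*π^2).


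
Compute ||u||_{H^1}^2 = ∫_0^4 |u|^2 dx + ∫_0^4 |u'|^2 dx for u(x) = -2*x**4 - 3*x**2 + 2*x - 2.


||u||_{H^1}^2 = 97694816/315

The H^1 norm (squared) on an interval (0, L) is
  ||u||_{H^1}^2 = ∫_0^L u(x)^2 dx + ∫_0^L u'(x)^2 dx.
Compute u'(x) = -8*x**3 - 6*x + 2.
Then u(x)^2 = 4*x**8 + 12*x**6 - 8*x**5 + 17*x**4 - 12*x**3 + 16*x**2 - 8*x + 4 and u'(x)^2 = 64*x**6 + 96*x**4 - 32*x**3 + 36*x**2 - 24*x + 4.
Integrate each monomial from 0 to 4 using ∫_0^4 c·x^n dx = c·4^(n+1)/(n+1):
  ∫_0^4 u(x)^2 dx = ∫_0^4 (4*x^8 + 12*x^6 - 8*x^5 + 17*x^4 - 12*x^3 + 16*x^2 - 8*x + 4) dx. Term by term:
    ∫_0^4 4*x^8 dx = 1048576/9;  ∫_0^4 12*x^6 dx = 196608/7;  ∫_0^4 -8*x^5 dx = -16384/3;
    ∫_0^4 17*x^4 dx = 17408/5;  ∫_0^4 -12*x^3 dx = -768;  ∫_0^4 16*x^2 dx = 1024/3;
    ∫_0^4 -8*x dx = -64;  ∫_0^4 4 dx = 16.
  Sum: 1048576/9 + 196608/7 − 16384/3 + 17408/5 − 768 + 1024/3 − 64 + 16 = 44774384/315.
  ∫_0^4 u'(x)^2 dx = ∫_0^4 (64*x^6 + 96*x^4 - 32*x^3 + 36*x^2 - 24*x + 4) dx. Term by term:
    ∫_0^4 64*x^6 dx = 1048576/7;  ∫_0^4 96*x^4 dx = 98304/5;  ∫_0^4 -32*x^3 dx = -2048;
    ∫_0^4 36*x^2 dx = 768;  ∫_0^4 -24*x dx = -192;  ∫_0^4 4 dx = 16.
  Sum: 1048576/7 + 98304/5 − 2048 + 768 − 192 + 16 = 5880048/35.
Adding: ||u||_{H^1}^2 = 44774384/315 + 5880048/35 = 97694816/315.


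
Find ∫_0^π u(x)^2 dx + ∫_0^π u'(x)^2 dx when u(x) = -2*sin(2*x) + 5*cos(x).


||u||_{H^1(0,π)}^2 = -160/3 + 35*π

u'(x) = -5*sin(x) - 4*cos(2*x).
Expand u² and (u')² and integrate term by term on (0, π), using: for integers n ≥ 1, ∫_0^π sin²(nx) dx = ∫_0^π cos²(nx) dx = π/2; for n ≠ n', ∫_0^π sin(nx)sin(n'x) dx = ∫_0^π cos(nx)cos(n'x) dx = 0; and by product-to-sum, ∫_0^π sin(nx)cos(n'x) dx = ½∫_0^π [sin((n+n')x) + sin((n−n')x)] dx, which is 0 when n+n' is even and 2n/(n²−n'²) when n+n' is odd (it need not vanish on (0, π)).
  u² squared terms: (-2)²·∫sin(2x)² dx = 4·π/2 = 2*π;  (5)²·∫cos(x)² dx = 25·π/2 = 25*π/2.
  u² cross terms: 2·(-2)·(5)·∫sin(2x)·cos(x) dx = -20·(4/3) = -80/3.
  So ∫_0^π u² dx = 2*π + 25*π/2 − 80/3 = -80/3 + 29*π/2.
  (u')² squared terms: (-5)²·∫sin(x)² dx = 25·π/2 = 25*π/2;  (-4)²·∫cos(2x)² dx = 16·π/2 = 8*π.
  (u')² cross terms: 2·(-5)·(-4)·∫sin(x)·cos(2x) dx = 40·(-2/3) = -80/3.
  So ∫_0^π (u')² dx = 25*π/2 + 8*π − 80/3 = -80/3 + 41*π/2.
||u||_{H^1}^2 = (-80/3 + 29*π/2) + (-80/3 + 41*π/2) = -160/3 + 35*π.


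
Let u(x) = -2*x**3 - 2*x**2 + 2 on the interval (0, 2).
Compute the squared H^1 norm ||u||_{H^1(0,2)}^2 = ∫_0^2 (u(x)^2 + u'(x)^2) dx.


||u||_{H^1}^2 = 12680/21

The H^1 norm (squared) on an interval (0, L) is
  ||u||_{H^1}^2 = ∫_0^L u(x)^2 dx + ∫_0^L u'(x)^2 dx.
Compute u'(x) = -6*x**2 - 4*x.
Then u(x)^2 = 4*x**6 + 8*x**5 + 4*x**4 - 8*x**3 - 8*x**2 + 4 and u'(x)^2 = 36*x**4 + 48*x**3 + 16*x**2.
Integrate each monomial from 0 to 2 using ∫_0^2 c·x^n dx = c·2^(n+1)/(n+1):
  ∫_0^2 u(x)^2 dx = ∫_0^2 (4*x^6 + 8*x^5 + 4*x^4 - 8*x^3 - 8*x^2 + 4) dx. Term by term:
    ∫_0^2 4*x^6 dx = 512/7;  ∫_0^2 8*x^5 dx = 256/3;  ∫_0^2 4*x^4 dx = 128/5;
    ∫_0^2 -8*x^3 dx = -32;  ∫_0^2 -8*x^2 dx = -64/3;  ∫_0^2 4 dx = 8.
  Sum: 512/7 + 256/3 + 128/5 − 32 − 64/3 + 8 = 4856/35.
  ∫_0^2 u'(x)^2 dx = ∫_0^2 (36*x^4 + 48*x^3 + 16*x^2) dx. Term by term:
    ∫_0^2 36*x^4 dx = 1152/5;  ∫_0^2 48*x^3 dx = 192;  ∫_0^2 16*x^2 dx = 128/3.
  Sum: 1152/5 + 192 + 128/3 = 6976/15.
Adding: ||u||_{H^1}^2 = 4856/35 + 6976/15 = 12680/21.


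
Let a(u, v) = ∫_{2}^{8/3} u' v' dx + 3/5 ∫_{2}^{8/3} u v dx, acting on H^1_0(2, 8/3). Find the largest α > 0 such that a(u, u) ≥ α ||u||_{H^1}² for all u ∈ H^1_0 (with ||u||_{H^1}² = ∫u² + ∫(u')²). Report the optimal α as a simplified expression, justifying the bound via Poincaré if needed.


α = 3*(4 + 15*π^2)/(5*(4 + 9*π^2))

Coercivity of a(·,·) on H^1_0(2, 8/3) means a(u, u) ≥ α ||u||_{H^1}² for every u ∈ H^1_0.
The interval has length L = 2/3, and Poincaré/coercivity depend only on L. Here a(u, u) = ∫(u')² + (3/5)·∫u².
Here 0 < c = 3/5 < 1. The condition a(u,u) ≥ α||u||_{H^1}² reads (1−α)∫(u')² ≥ (α−c)∫u². Any admissible α is ≤ 1 (rapidly oscillating u have ∫u²/∫(u')² → 0), and α = 1 would force 0 ≥ (1−c)∫u², impossible since c < 1; so 1−α > 0. By the sharp Poincaré inequality on H^1_0 of an interval of length L, ∫(u')² ≥ (π/L)²∫u² with equality for the first sine mode sin(π(x−x₀)/L) (x₀ the left endpoint), so the inequality holds for all u iff (1−α)(π/L)² ≥ α − c, i.e. α ≤ ((π/L)² + c)/((π/L)² + 1) = (1 + c(L/π)²)/(1 + (L/π)²). With (π/L)² = 9*π^2/4 and c = 3/5, the largest admissible constant is α = ((π/L)² + c)/((π/L)² + 1).
Simplifying, α = 3*(4 + 15*π^2)/(5*(4 + 9*π^2)).


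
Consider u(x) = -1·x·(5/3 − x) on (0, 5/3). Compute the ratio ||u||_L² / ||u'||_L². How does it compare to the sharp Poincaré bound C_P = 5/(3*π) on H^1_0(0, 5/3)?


||u||_L² / ||u'||_L² = sqrt(10)/6 < C_P = 5/(3*π).

u(x) = -1·x·(5/3 − x), so u'(x) = 2*x - 5/3.
u(x) = -1·x·(5/3 − x) vanishes at x = 0 and x = 5/3, so u ∈ H^1_0(0, 5/3). Differentiate via the product rule and integrate the resulting polynomials term by term.
  ∫_0^5/3 u² dx = ∫_0^5/3 (x^4 - 10*x^3/3 + 25*x^2/9) dx. Term by term:
    ∫_0^5/3 x^4 dx = 625/243;  ∫_0^5/3 -10*x^3/3 dx = -3125/486;  ∫_0^5/3 25*x^2/9 dx = 3125/729.
  Sum: 625/243 − 3125/486 + 3125/729 = 625/1458.
  ∫_0^5/3 (u')² dx = ∫_0^5/3 (4*x^2 - 20*x/3 + 25/9) dx. Term by term:
    ∫_0^5/3 4*x^2 dx = 500/81;  ∫_0^5/3 -20*x/3 dx = -250/27;  ∫_0^5/3 25/9 dx = 125/27.
  Sum: 500/81 − 250/27 + 125/27 = 125/81.
∫_0^5/3 u² dx = 625/1458, so ||u||_L² = 25*sqrt(2)/54.
∫_0^5/3 (u')² dx = 125/81, so ||u'||_L² = 5*sqrt(5)/9.
Ratio ||u||_L² / ||u'||_L² = sqrt(10)/6.
Sharp Poincaré constant on H^1_0(0, 5/3) is C_P = L/π = 5/(3*π), achieved by sin(3*π/5·x).
A polynomial bump cannot attain the sharp Poincaré constant (only the first sine eigenfunction does), so the ratio is strictly less than C_P, consistent with ||u||_L² ≤ C_P ||u'||_L².
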